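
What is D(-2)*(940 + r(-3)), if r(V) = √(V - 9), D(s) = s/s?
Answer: 940 + 2*I*√3 ≈ 940.0 + 3.4641*I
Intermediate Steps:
D(s) = 1
r(V) = √(-9 + V)
D(-2)*(940 + r(-3)) = 1*(940 + √(-9 - 3)) = 1*(940 + √(-12)) = 1*(940 + 2*I*√3) = 940 + 2*I*√3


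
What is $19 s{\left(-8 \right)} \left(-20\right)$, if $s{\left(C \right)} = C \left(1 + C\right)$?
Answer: $-21280$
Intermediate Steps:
$19 s{\left(-8 \right)} \left(-20\right) = 19 \left(- 8 \left(1 - 8\right)\right) \left(-20\right) = 19 \left(\left(-8\right) \left(-7\right)\right) \left(-20\right) = 19 \cdot 56 \left(-20\right) = 1064 \left(-20\right) = -21280$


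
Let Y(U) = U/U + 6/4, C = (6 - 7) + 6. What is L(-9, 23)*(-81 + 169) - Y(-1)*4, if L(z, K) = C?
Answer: 430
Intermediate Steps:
C = 5 (C = -1 + 6 = 5)
L(z, K) = 5
Y(U) = 5/2 (Y(U) = 1 + 6*(1/4) = 1 + 3/2 = 5/2)
L(-9, 23)*(-81 + 169) - Y(-1)*4 = 5*(-81 + 169) - 1*5/2*4 = 5*88 - 5/2*4 = 440 - 10 = 430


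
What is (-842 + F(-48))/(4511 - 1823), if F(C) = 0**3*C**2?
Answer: -421/1344 ≈ -0.31324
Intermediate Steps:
F(C) = 0 (F(C) = 0*C**2 = 0)
(-842 + F(-48))/(4511 - 1823) = (-842 + 0)/(4511 - 1823) = -842/2688 = -842*1/2688 = -421/1344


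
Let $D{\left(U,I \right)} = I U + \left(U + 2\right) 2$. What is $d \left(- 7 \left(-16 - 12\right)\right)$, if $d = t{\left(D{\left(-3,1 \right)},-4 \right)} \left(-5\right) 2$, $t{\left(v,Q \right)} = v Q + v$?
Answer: $-29400$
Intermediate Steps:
$D{\left(U,I \right)} = 4 + 2 U + I U$ ($D{\left(U,I \right)} = I U + \left(2 + U\right) 2 = I U + \left(4 + 2 U\right) = 4 + 2 U + I U$)
$t{\left(v,Q \right)} = v + Q v$ ($t{\left(v,Q \right)} = Q v + v = v + Q v$)
$d = -150$ ($d = \left(4 + 2 \left(-3\right) + 1 \left(-3\right)\right) \left(1 - 4\right) \left(-5\right) 2 = \left(4 - 6 - 3\right) \left(-3\right) \left(-5\right) 2 = \left(-5\right) \left(-3\right) \left(-5\right) 2 = 15 \left(-5\right) 2 = \left(-75\right) 2 = -150$)
$d \left(- 7 \left(-16 - 12\right)\right) = - 150 \left(- 7 \left(-16 - 12\right)\right) = - 150 \left(\left(-7\right) \left(-28\right)\right) = \left(-150\right) 196 = -29400$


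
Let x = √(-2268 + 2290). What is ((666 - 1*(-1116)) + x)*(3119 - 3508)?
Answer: -693198 - 389*√22 ≈ -6.9502e+5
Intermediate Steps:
x = √22 ≈ 4.6904
((666 - 1*(-1116)) + x)*(3119 - 3508) = ((666 - 1*(-1116)) + √22)*(3119 - 3508) = ((666 + 1116) + √22)*(-389) = (1782 + √22)*(-389) = -693198 - 389*√22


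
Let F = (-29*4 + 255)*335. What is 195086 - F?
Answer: 148521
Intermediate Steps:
F = 46565 (F = (-116 + 255)*335 = 139*335 = 46565)
195086 - F = 195086 - 1*46565 = 195086 - 46565 = 148521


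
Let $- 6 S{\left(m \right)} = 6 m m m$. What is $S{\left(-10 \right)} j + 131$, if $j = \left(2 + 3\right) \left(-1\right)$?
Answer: $-4869$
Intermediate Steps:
$S{\left(m \right)} = - m^{3}$ ($S{\left(m \right)} = - \frac{6 m m m}{6} = - \frac{6 m^{2} m}{6} = - \frac{6 m^{3}}{6} = - m^{3}$)
$j = -5$ ($j = 5 \left(-1\right) = -5$)
$S{\left(-10 \right)} j + 131 = - \left(-10\right)^{3} \left(-5\right) + 131 = \left(-1\right) \left(-1000\right) \left(-5\right) + 131 = 1000 \left(-5\right) + 131 = -5000 + 131 = -4869$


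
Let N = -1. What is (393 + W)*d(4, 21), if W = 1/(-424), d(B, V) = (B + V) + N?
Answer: 499893/53 ≈ 9431.9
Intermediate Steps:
d(B, V) = -1 + B + V (d(B, V) = (B + V) - 1 = -1 + B + V)
W = -1/424 ≈ -0.0023585
(393 + W)*d(4, 21) = (393 - 1/424)*(-1 + 4 + 21) = (166631/424)*24 = 499893/53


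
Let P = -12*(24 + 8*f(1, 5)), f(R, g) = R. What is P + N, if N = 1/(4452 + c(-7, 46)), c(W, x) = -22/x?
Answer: -39315817/102385 ≈ -384.00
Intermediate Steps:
N = 23/102385 (N = 1/(4452 - 22/46) = 1/(4452 - 22*1/46) = 1/(4452 - 11/23) = 1/(102385/23) = 23/102385 ≈ 0.00022464)
P = -384 (P = -12*(24 + 8*1) = -12*(24 + 8) = -12*32 = -384)
P + N = -384 + 23/102385 = -39315817/102385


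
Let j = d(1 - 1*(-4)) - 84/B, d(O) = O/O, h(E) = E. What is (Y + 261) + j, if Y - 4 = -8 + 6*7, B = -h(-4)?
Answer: 279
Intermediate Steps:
B = 4 (B = -1*(-4) = 4)
Y = 38 (Y = 4 + (-8 + 6*7) = 4 + (-8 + 42) = 4 + 34 = 38)
d(O) = 1
j = -20 (j = 1 - 84/4 = 1 - 1*21 = 1 - 21 = -20)
(Y + 261) + j = (38 + 261) - 20 = 299 - 20 = 279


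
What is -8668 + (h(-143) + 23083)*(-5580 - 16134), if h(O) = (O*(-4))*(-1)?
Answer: -488812522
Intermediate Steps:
h(O) = 4*O (h(O) = -4*O*(-1) = 4*O)
-8668 + (h(-143) + 23083)*(-5580 - 16134) = -8668 + (4*(-143) + 23083)*(-5580 - 16134) = -8668 + (-572 + 23083)*(-21714) = -8668 + 22511*(-21714) = -8668 - 488803854 = -488812522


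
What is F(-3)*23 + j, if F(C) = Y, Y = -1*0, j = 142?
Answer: 142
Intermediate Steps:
Y = 0
F(C) = 0
F(-3)*23 + j = 0*23 + 142 = 0 + 142 = 142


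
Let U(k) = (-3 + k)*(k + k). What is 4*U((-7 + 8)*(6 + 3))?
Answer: 432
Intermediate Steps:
U(k) = 2*k*(-3 + k) (U(k) = (-3 + k)*(2*k) = 2*k*(-3 + k))
4*U((-7 + 8)*(6 + 3)) = 4*(2*((-7 + 8)*(6 + 3))*(-3 + (-7 + 8)*(6 + 3))) = 4*(2*(1*9)*(-3 + 1*9)) = 4*(2*9*(-3 + 9)) = 4*(2*9*6) = 4*108 = 432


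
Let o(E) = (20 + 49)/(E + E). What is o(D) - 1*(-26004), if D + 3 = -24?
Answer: 468049/18 ≈ 26003.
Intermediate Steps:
D = -27 (D = -3 - 24 = -27)
o(E) = 69/(2*E) (o(E) = 69/((2*E)) = 69*(1/(2*E)) = 69/(2*E))
o(D) - 1*(-26004) = (69/2)/(-27) - 1*(-26004) = (69/2)*(-1/27) + 26004 = -23/18 + 26004 = 468049/18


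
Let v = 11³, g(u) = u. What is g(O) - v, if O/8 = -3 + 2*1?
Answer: -1339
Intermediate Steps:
O = -8 (O = 8*(-3 + 2*1) = 8*(-3 + 2) = 8*(-1) = -8)
v = 1331
g(O) - v = -8 - 1*1331 = -8 - 1331 = -1339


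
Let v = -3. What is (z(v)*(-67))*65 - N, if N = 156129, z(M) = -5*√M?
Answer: -156129 + 21775*I*√3 ≈ -1.5613e+5 + 37715.0*I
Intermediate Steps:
(z(v)*(-67))*65 - N = (-5*I*√3*(-67))*65 - 1*156129 = (-5*I*√3*(-67))*65 - 156129 = (335*I*√3)*65 - 156129 = 21775*I*√3 - 156129 = -156129 + 21775*I*√3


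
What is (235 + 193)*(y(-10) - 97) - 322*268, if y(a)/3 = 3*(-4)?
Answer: -143220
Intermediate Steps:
y(a) = -36 (y(a) = 3*(3*(-4)) = 3*(-12) = -36)
(235 + 193)*(y(-10) - 97) - 322*268 = (235 + 193)*(-36 - 97) - 322*268 = 428*(-133) - 86296 = -56924 - 86296 = -143220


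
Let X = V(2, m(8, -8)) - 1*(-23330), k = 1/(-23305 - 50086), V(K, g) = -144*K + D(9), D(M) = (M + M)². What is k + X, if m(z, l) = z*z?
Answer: 1714854105/73391 ≈ 23366.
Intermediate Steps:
D(M) = 4*M² (D(M) = (2*M)² = 4*M²)
m(z, l) = z²
V(K, g) = 324 - 144*K (V(K, g) = -144*K + 4*9² = -144*K + 4*81 = -144*K + 324 = 324 - 144*K)
k = -1/73391 (k = 1/(-73391) = -1/73391 ≈ -1.3626e-5)
X = 23366 (X = (324 - 144*2) - 1*(-23330) = (324 - 288) + 23330 = 36 + 23330 = 23366)
k + X = -1/73391 + 23366 = 1714854105/73391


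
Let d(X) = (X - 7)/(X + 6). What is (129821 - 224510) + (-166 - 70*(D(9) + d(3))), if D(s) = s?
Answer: -859085/9 ≈ -95454.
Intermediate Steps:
d(X) = (-7 + X)/(6 + X)
(129821 - 224510) + (-166 - 70*(D(9) + d(3))) = (129821 - 224510) + (-166 - 70*(9 + (-7 + 3)/(6 + 3))) = -94689 + (-166 - 70*(9 - 4/9)) = -94689 + (-166 - 70*77/9) = -94689 + (-166 - 5390/9) = -94689 - 6884/9 = -859085/9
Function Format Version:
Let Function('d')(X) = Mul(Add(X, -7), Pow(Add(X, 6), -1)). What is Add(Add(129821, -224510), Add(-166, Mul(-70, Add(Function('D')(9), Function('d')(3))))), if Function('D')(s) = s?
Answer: Rational(-859085, 9) ≈ -95454.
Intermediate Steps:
Function('d')(X) = Mul(Pow(Add(6, X), -1), Add(-7, X)) (Function('d')(X) = Mul(Add(-7, X), Pow(Add(6, X), -1)) = Mul(Pow(Add(6, X), -1), Add(-7, X)))
Add(Add(129821, -224510), Add(-166, Mul(-70, Add(Function('D')(9), Function('d')(3))))) = Add(Add(129821, -224510), Add(-166, Mul(-70, Add(9, Mul(Pow(Add(6, 3), -1), Add(-7, 3)))))) = Add(-94689, Add(-166, Mul(-70, Add(9, Mul(Pow(9, -1), -4))))) = Add(-94689, Add(-166, Mul(-70, Add(9, Mul(Rational(1, 9), -4))))) = Add(-94689, Add(-166, Mul(-70, Add(9, Rational(-4, 9))))) = Add(-94689, Add(-166, Mul(-70, Rational(77, 9)))) = Add(-94689, Add(-166, Rational(-5390, 9))) = Add(-94689, Rational(-6884, 9)) = Rational(-859085, 9)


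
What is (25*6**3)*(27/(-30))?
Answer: -4860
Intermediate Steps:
(25*6**3)*(27/(-30)) = (25*216)*(27*(-1/30)) = 5400*(-9/10) = -4860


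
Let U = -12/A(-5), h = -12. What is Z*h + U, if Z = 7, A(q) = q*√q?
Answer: -84 - 12*I*√5/25 ≈ -84.0 - 1.0733*I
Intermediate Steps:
A(q) = q^(3/2)
U = -12*I*√5/25 ≈ -1.0733*I
Z*h + U = 7*(-12) - 12*I*√5/25 = -84 - 12*I*√5/25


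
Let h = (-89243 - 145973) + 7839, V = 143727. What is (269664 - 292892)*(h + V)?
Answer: 1943022200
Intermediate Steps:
h = -227377 (h = -235216 + 7839 = -227377)
(269664 - 292892)*(h + V) = (269664 - 292892)*(-227377 + 143727) = -23228*(-83650) = 1943022200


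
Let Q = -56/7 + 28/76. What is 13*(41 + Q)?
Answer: 8242/19 ≈ 433.79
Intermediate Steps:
Q = -145/19 (Q = -56*⅐ + 28*(1/76) = -8 + 7/19 = -145/19 ≈ -7.6316)
13*(41 + Q) = 13*(41 - 145/19) = 13*(634/19) = 8242/19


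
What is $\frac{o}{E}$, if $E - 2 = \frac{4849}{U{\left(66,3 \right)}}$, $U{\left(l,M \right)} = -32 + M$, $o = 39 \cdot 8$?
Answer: $- \frac{3016}{1597} \approx -1.8885$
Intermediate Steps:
$o = 312$
$E = - \frac{4791}{29}$ ($E = 2 + \frac{4849}{-32 + 3} = 2 + \frac{4849}{-29} = 2 + 4849 \left(- \frac{1}{29}\right) = 2 - \frac{4849}{29} = - \frac{4791}{29} \approx -165.21$)
$\frac{o}{E} = \frac{312}{- \frac{4791}{29}} = 312 \left(- \frac{29}{4791}\right) = - \frac{3016}{1597}$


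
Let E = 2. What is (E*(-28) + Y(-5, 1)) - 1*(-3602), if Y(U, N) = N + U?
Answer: 3542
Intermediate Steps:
(E*(-28) + Y(-5, 1)) - 1*(-3602) = (2*(-28) + (1 - 5)) - 1*(-3602) = (-56 - 4) + 3602 = -60 + 3602 = 3542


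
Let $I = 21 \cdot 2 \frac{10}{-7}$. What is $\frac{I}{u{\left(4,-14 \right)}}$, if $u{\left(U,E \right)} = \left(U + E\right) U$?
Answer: $\frac{3}{2} \approx 1.5$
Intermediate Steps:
$u{\left(U,E \right)} = U \left(E + U\right)$ ($u{\left(U,E \right)} = \left(E + U\right) U = U \left(E + U\right)$)
$I = -60$ ($I = 42 \cdot 10 \left(- \frac{1}{7}\right) = 42 \left(- \frac{10}{7}\right) = -60$)
$\frac{I}{u{\left(4,-14 \right)}} = - \frac{60}{4 \left(-14 + 4\right)} = - \frac{60}{4 \left(-10\right)} = - \frac{60}{-40} = \left(-60\right) \left(- \frac{1}{40}\right) = \frac{3}{2}$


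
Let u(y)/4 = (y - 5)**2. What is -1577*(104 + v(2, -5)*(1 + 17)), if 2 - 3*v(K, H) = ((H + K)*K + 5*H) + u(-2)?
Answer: 1378298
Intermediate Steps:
u(y) = 4*(-5 + y)**2 (u(y) = 4*(y - 5)**2 = 4*(-5 + y)**2)
v(K, H) = -194/3 - 5*H/3 - K*(H + K)/3 (v(K, H) = 2/3 - (((H + K)*K + 5*H) + 4*(-5 - 2)**2)/3 = 2/3 - ((K*(H + K) + 5*H) + 4*(-7)**2)/3 = 2/3 - ((5*H + K*(H + K)) + 4*49)/3 = 2/3 - ((5*H + K*(H + K)) + 196)/3 = 2/3 - (196 + 5*H + K*(H + K))/3 = 2/3 + (-196/3 - 5*H/3 - K*(H + K)/3) = -194/3 - 5*H/3 - K*(H + K)/3)
-1577*(104 + v(2, -5)*(1 + 17)) = -1577*(104 + (-194/3 - 5/3*(-5) - 1/3*2**2 - 1/3*(-5)*2)*(1 + 17)) = -1577*(104 + (-194/3 + 25/3 - 1/3*4 + 10/3)*18) = -1577*(104 + (-194/3 + 25/3 - 4/3 + 10/3)*18) = -1577*(104 - 163/3*18) = -1577*(104 - 978) = -1577*(-874) = 1378298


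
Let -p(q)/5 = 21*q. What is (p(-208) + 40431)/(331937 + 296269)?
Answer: 20757/209402 ≈ 0.099125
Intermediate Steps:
p(q) = -105*q
(p(-208) + 40431)/(331937 + 296269) = (-105*(-208) + 40431)/(331937 + 296269) = (21840 + 40431)/628206 = 62271*(1/628206) = 20757/209402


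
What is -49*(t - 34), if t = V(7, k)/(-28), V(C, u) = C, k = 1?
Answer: 6713/4 ≈ 1678.3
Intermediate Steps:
t = -¼ (t = 7/(-28) = 7*(-1/28) = -¼ ≈ -0.25000)
-49*(t - 34) = -49*(-¼ - 34) = -49*(-137/4) = 6713/4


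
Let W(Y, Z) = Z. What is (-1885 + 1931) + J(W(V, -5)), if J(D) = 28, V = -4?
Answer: 74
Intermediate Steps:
(-1885 + 1931) + J(W(V, -5)) = (-1885 + 1931) + 28 = 46 + 28 = 74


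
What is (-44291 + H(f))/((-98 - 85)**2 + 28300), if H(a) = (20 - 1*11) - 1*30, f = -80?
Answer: -44312/61789 ≈ -0.71715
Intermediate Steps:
H(a) = -21 (H(a) = (20 - 11) - 30 = 9 - 30 = -21)
(-44291 + H(f))/((-98 - 85)**2 + 28300) = (-44291 - 21)/((-98 - 85)**2 + 28300) = -44312/((-183)**2 + 28300) = -44312/(33489 + 28300) = -44312/61789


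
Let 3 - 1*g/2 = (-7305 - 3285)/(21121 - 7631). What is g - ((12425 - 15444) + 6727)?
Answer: -4991880/1349 ≈ -3700.4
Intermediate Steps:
g = 10212/1349 (g = 6 - 2*(-7305 - 3285)/(21121 - 7631) = 6 - (-21180)/13490 = 6 - 2*(-1059/1349) = 6 + 2118/1349 = 10212/1349 ≈ 7.5701)
g - ((12425 - 15444) + 6727) = 10212/1349 - ((12425 - 15444) + 6727) = 10212/1349 - (-3019 + 6727) = 10212/1349 - 1*3708 = 10212/1349 - 3708 = -4991880/1349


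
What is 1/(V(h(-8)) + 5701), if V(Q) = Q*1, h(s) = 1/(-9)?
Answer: 9/51308 ≈ 0.00017541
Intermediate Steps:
h(s) = -⅑
V(Q) = Q
1/(V(h(-8)) + 5701) = 1/(-⅑ + 5701) = 1/(51308/9) = 9/51308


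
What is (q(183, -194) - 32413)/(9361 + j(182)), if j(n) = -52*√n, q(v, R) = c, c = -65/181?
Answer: -54919283298/15771650933 - 305074536*√182/15771650933 ≈ -3.7431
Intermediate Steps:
c = -65/181 (c = -65*1/181 = -65/181 ≈ -0.35912)
q(v, R) = -65/181
(q(183, -194) - 32413)/(9361 + j(182)) = (-65/181 - 32413)/(9361 - 52*√182) = -5866818/(181*(9361 - 52*√182))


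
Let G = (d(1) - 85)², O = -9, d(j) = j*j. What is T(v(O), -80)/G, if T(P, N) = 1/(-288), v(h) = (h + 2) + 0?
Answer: -1/2032128 ≈ -4.9209e-7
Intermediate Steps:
d(j) = j²
v(h) = 2 + h (v(h) = (2 + h) + 0 = 2 + h)
T(P, N) = -1/288
G = 7056 (G = (1² - 85)² = (1 - 85)² = (-84)² = 7056)
T(v(O), -80)/G = -1/288/7056 = -1/288*1/7056 = -1/2032128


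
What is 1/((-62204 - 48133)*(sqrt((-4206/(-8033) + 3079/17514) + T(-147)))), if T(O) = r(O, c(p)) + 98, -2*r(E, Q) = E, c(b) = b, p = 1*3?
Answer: -sqrt(94679365462957583)/445517377298873 ≈ -6.9066e-7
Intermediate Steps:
p = 3
r(E, Q) = -E/2
T(O) = 98 - O/2 (T(O) = -O/2 + 98 = 98 - O/2)
1/((-62204 - 48133)*(sqrt((-4206/(-8033) + 3079/17514) + T(-147)))) = 1/((-62204 - 48133)*(sqrt((-4206/(-8033) + 3079/17514) + (98 - 1/2*(-147))))) = 1/((-110337)*(sqrt((-4206*(-1/8033) + 3079*(1/17514)) + (98 + 147/2)))) = -1/(110337*sqrt((4206/8033 + 3079/17514) + 343/2)) = -1/(110337*sqrt(98397491/140689962 + 343/2)) = -3*sqrt(94679365462957583)/12113362987/110337 = -sqrt(94679365462957583)/445517377298873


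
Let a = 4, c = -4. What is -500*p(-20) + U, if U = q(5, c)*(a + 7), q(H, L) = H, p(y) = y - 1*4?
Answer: 12055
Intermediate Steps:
p(y) = -4 + y (p(y) = y - 4 = -4 + y)
U = 55 (U = 5*(4 + 7) = 5*11 = 55)
-500*p(-20) + U = -500*(-4 - 20) + 55 = -500*(-24) + 55 = 12000 + 55 = 12055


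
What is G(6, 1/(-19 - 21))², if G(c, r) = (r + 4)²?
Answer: 639128961/2560000 ≈ 249.66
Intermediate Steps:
G(c, r) = (4 + r)²
G(6, 1/(-19 - 21))² = ((4 + 1/(-19 - 21))²)² = ((4 + 1/(-40))²)² = ((4 - 1/40)²)² = ((159/40)²)² = (25281/1600)² = 639128961/2560000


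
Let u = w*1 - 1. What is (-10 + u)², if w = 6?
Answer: 25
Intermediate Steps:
u = 5 (u = 6*1 - 1 = 6 - 1 = 5)
(-10 + u)² = (-10 + 5)² = (-5)² = 25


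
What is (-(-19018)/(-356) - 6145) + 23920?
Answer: 3154441/178 ≈ 17722.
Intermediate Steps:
(-(-19018)/(-356) - 6145) + 23920 = (-(-19018)*(-1)/356 - 6145) + 23920 = (-74*257/356 - 6145) + 23920 = (-9509/178 - 6145) + 23920 = -1103319/178 + 23920 = 3154441/178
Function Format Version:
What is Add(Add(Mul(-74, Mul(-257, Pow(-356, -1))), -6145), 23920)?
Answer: Rational(3154441, 178) ≈ 17722.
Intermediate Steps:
Add(Add(Mul(-74, Mul(-257, Pow(-356, -1))), -6145), 23920) = Add(Add(Mul(-74, Mul(-257, Rational(-1, 356))), -6145), 23920) = Add(Add(Mul(-74, Rational(257, 356)), -6145), 23920) = Add(Add(Rational(-9509, 178), -6145), 23920) = Add(Rational(-1103319, 178), 23920) = Rational(3154441, 178)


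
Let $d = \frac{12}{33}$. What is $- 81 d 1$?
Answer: $- \frac{324}{11} \approx -29.455$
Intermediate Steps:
$d = \frac{4}{11}$ ($d = 12 \cdot \frac{1}{33} = \frac{4}{11} \approx 0.36364$)
$- 81 d 1 = \left(-81\right) \frac{4}{11} \cdot 1 = \left(- \frac{324}{11}\right) 1 = - \frac{324}{11}$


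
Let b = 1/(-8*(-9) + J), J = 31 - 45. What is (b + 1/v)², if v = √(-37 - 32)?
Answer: (69 - 58*I*√69)²/16016004 ≈ -0.014195 - 0.0041512*I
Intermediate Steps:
J = -14
v = I*√69 (v = √(-69) = I*√69 ≈ 8.3066*I)
b = 1/58 (b = 1/(-8*(-9) - 14) = 1/(72 - 14) = 1/58 ≈ 0.017241)
(b + 1/v)² = (1/58 + 1/(I*√69))² = (1/58 - I*√69/69)²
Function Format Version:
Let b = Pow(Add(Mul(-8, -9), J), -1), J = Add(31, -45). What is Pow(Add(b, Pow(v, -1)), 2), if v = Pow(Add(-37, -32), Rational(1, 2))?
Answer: Mul(Rational(1, 16016004), Pow(Add(69, Mul(-58, I, Pow(69, Rational(1, 2)))), 2)) ≈ Add(-0.014195, Mul(-0.0041512, I))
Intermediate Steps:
J = -14
v = Mul(I, Pow(69, Rational(1, 2))) (v = Pow(-69, Rational(1, 2)) = Mul(I, Pow(69, Rational(1, 2))) ≈ Mul(8.3066, I))
b = Rational(1, 58) (b = Pow(Add(Mul(-8, -9), -14), -1) = Pow(Add(72, -14), -1) = Pow(58, -1) = Rational(1, 58) ≈ 0.017241)
Pow(Add(b, Pow(v, -1)), 2) = Pow(Add(Rational(1, 58), Pow(Mul(I, Pow(69, Rational(1, 2))), -1)), 2) = Pow(Add(Rational(1, 58), Mul(Rational(-1, 69), I, Pow(69, Rational(1, 2)))), 2)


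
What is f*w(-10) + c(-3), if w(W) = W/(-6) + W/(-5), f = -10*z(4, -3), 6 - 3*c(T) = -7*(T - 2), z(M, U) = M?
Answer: -469/3 ≈ -156.33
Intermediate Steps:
c(T) = -8/3 + 7*T/3 (c(T) = 2 - (-7)*(T - 2)/3 = 2 - (-7)*(-2 + T)/3 = 2 - (14 - 7*T)/3 = 2 + (-14/3 + 7*T/3) = -8/3 + 7*T/3)
f = -40 (f = -10*4 = -40)
w(W) = -11*W/30 (w(W) = W*(-⅙) + W*(-⅕) = -W/6 - W/5 = -11*W/30)
f*w(-10) + c(-3) = -(-44)*(-10)/3 + (-8/3 + (7/3)*(-3)) = -40*11/3 + (-8/3 - 7) = -440/3 - 29/3 = -469/3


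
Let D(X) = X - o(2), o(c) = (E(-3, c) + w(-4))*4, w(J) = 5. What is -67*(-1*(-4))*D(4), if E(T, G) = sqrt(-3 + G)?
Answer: 4288 + 1072*I ≈ 4288.0 + 1072.0*I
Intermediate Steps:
o(c) = 20 + 4*sqrt(-3 + c) (o(c) = (sqrt(-3 + c) + 5)*4 = (5 + sqrt(-3 + c))*4 = 20 + 4*sqrt(-3 + c))
D(X) = -20 + X - 4*I (D(X) = X - (20 + 4*sqrt(-3 + 2)) = X - (20 + 4*sqrt(-1)) = X - (20 + 4*I) = X + (-20 - 4*I) = -20 + X - 4*I)
-67*(-1*(-4))*D(4) = -67*(-1*(-4))*(-20 + 4 - 4*I) = -268*(-16 - 4*I) = -67*(-64 - 16*I) = 4288 + 1072*I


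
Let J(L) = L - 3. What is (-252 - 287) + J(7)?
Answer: -535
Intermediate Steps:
J(L) = -3 + L
(-252 - 287) + J(7) = (-252 - 287) + (-3 + 7) = -539 + 4 = -535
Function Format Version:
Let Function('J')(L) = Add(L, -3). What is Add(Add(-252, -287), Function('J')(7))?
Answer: -535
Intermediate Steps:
Function('J')(L) = Add(-3, L)
Add(Add(-252, -287), Function('J')(7)) = Add(Add(-252, -287), Add(-3, 7)) = Add(-539, 4) = -535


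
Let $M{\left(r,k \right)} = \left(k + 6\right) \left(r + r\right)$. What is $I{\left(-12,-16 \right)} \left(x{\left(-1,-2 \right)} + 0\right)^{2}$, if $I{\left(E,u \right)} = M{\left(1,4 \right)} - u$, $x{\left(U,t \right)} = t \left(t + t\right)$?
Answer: $2304$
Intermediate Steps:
$x{\left(U,t \right)} = 2 t^{2}$ ($x{\left(U,t \right)} = t 2 t = 2 t^{2}$)
$M{\left(r,k \right)} = 2 r \left(6 + k\right)$ ($M{\left(r,k \right)} = \left(6 + k\right) 2 r = 2 r \left(6 + k\right)$)
$I{\left(E,u \right)} = 20 - u$ ($I{\left(E,u \right)} = 2 \cdot 1 \left(6 + 4\right) - u = 2 \cdot 1 \cdot 10 - u = 20 - u$)
$I{\left(-12,-16 \right)} \left(x{\left(-1,-2 \right)} + 0\right)^{2} = \left(20 - -16\right) \left(2 \left(-2\right)^{2} + 0\right)^{2} = \left(20 + 16\right) \left(2 \cdot 4 + 0\right)^{2} = 36 \left(8 + 0\right)^{2} = 36 \cdot 8^{2} = 36 \cdot 64 = 2304$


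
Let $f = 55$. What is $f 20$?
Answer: $1100$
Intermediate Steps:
$f 20 = 55 \cdot 20 = 1100$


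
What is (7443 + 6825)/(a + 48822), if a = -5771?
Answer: 14268/43051 ≈ 0.33142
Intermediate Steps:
(7443 + 6825)/(a + 48822) = (7443 + 6825)/(-5771 + 48822) = 14268/43051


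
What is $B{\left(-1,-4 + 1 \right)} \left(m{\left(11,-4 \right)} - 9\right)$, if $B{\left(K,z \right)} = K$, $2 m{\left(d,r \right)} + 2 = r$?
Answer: $12$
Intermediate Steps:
$m{\left(d,r \right)} = -1 + \frac{r}{2}$
$B{\left(-1,-4 + 1 \right)} \left(m{\left(11,-4 \right)} - 9\right) = - (\left(-1 + \frac{1}{2} \left(-4\right)\right) - 9) = - (\left(-1 - 2\right) - 9) = - (-3 - 9) = \left(-1\right) \left(-12\right) = 12$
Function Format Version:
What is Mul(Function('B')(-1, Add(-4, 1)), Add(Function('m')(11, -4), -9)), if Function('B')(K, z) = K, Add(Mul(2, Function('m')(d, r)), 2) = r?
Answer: 12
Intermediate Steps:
Function('m')(d, r) = Add(-1, Mul(Rational(1, 2), r))
Mul(Function('B')(-1, Add(-4, 1)), Add(Function('m')(11, -4), -9)) = Mul(-1, Add(Add(-1, Mul(Rational(1, 2), -4)), -9)) = Mul(-1, Add(Add(-1, -2), -9)) = Mul(-1, Add(-3, -9)) = Mul(-1, -12) = 12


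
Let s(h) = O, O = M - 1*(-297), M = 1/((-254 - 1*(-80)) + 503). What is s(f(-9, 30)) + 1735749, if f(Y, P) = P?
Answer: 571159135/329 ≈ 1.7360e+6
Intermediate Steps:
M = 1/329 (M = 1/((-254 + 80) + 503) = 1/(-174 + 503) = 1/329 ≈ 0.0030395)
O = 97714/329 (O = 1/329 - 1*(-297) = 1/329 + 297 = 97714/329 ≈ 297.00)
s(h) = 97714/329
s(f(-9, 30)) + 1735749 = 97714/329 + 1735749 = 571159135/329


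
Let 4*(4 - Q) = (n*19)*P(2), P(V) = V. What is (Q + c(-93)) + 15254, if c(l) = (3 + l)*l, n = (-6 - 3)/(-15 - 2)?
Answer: 803181/34 ≈ 23623.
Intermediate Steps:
n = 9/17 (n = -9/(-17) = -9*(-1/17) = 9/17 ≈ 0.52941)
c(l) = l*(3 + l)
Q = -35/34 (Q = 4 - (9/17)*19*2/4 = 4 - 171*2/68 = 4 - ¼*342/17 = 4 - 171/34 = -35/34 ≈ -1.0294)
(Q + c(-93)) + 15254 = (-35/34 - 93*(3 - 93)) + 15254 = (-35/34 - 93*(-90)) + 15254 = (-35/34 + 8370) + 15254 = 284545/34 + 15254 = 803181/34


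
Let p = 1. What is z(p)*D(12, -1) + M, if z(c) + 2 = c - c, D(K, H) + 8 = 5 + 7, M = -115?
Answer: -123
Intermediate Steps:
D(K, H) = 4 (D(K, H) = -8 + (5 + 7) = -8 + 12 = 4)
z(c) = -2 (z(c) = -2 + (c - c) = -2 + 0 = -2)
z(p)*D(12, -1) + M = -2*4 - 115 = -8 - 115 = -123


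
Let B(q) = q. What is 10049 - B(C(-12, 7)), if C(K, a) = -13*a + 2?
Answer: 10138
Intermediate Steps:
C(K, a) = 2 - 13*a
10049 - B(C(-12, 7)) = 10049 - (2 - 13*7) = 10049 - (2 - 91) = 10049 - 1*(-89) = 10049 + 89 = 10138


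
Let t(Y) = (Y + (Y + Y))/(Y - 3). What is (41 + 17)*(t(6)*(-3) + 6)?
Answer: -696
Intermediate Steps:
t(Y) = 3*Y/(-3 + Y) (t(Y) = (Y + 2*Y)/(-3 + Y) = (3*Y)/(-3 + Y) = 3*Y/(-3 + Y))
(41 + 17)*(t(6)*(-3) + 6) = (41 + 17)*((3*6/(-3 + 6))*(-3) + 6) = 58*((3*6/3)*(-3) + 6) = 58*((3*6*(1/3))*(-3) + 6) = 58*(6*(-3) + 6) = 58*(-18 + 6) = 58*(-12) = -696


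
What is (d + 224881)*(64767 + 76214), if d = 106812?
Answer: 46762410833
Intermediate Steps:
(d + 224881)*(64767 + 76214) = (106812 + 224881)*(64767 + 76214) = 331693*140981 = 46762410833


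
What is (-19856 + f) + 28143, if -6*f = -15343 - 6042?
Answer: 71107/6 ≈ 11851.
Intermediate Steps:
f = 21385/6 (f = -(-15343 - 6042)/6 = -1/6*(-21385) = 21385/6 ≈ 3564.2)
(-19856 + f) + 28143 = (-19856 + 21385/6) + 28143 = -97751/6 + 28143 = 71107/6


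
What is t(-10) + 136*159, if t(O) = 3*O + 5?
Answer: 21599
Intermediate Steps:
t(O) = 5 + 3*O
t(-10) + 136*159 = (5 + 3*(-10)) + 136*159 = (5 - 30) + 21624 = -25 + 21624 = 21599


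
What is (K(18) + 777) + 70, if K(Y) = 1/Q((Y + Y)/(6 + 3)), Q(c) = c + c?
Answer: 6777/8 ≈ 847.13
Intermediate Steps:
Q(c) = 2*c
K(Y) = 9/(4*Y) (K(Y) = 1/(2*((Y + Y)/(6 + 3))) = 1/(2*((2*Y)/9)) = 1/(2*((2*Y)*(1/9))) = 1/(2*(2*Y/9)) = 1/(4*Y/9) = 9/(4*Y))
(K(18) + 777) + 70 = ((9/4)/18 + 777) + 70 = ((9/4)*(1/18) + 777) + 70 = (1/8 + 777) + 70 = 6217/8 + 70 = 6777/8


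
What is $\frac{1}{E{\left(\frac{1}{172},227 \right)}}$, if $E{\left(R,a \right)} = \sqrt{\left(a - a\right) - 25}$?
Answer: $- \frac{i}{5} \approx - 0.2 i$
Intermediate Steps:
$E{\left(R,a \right)} = 5 i$ ($E{\left(R,a \right)} = \sqrt{0 - 25} = \sqrt{-25} = 5 i$)
$\frac{1}{E{\left(\frac{1}{172},227 \right)}} = \frac{1}{5 i} = - \frac{i}{5}$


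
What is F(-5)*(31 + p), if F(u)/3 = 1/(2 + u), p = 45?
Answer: -76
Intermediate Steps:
F(u) = 3/(2 + u)
F(-5)*(31 + p) = (3/(2 - 5))*(31 + 45) = (3/(-3))*76 = (3*(-⅓))*76 = -1*76 = -76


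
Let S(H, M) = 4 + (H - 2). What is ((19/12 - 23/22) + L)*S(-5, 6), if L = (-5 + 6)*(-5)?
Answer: 589/44 ≈ 13.386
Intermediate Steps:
S(H, M) = 2 + H (S(H, M) = 4 + (-2 + H) = 2 + H)
L = -5 (L = 1*(-5) = -5)
((19/12 - 23/22) + L)*S(-5, 6) = ((19/12 - 23/22) - 5)*(2 - 5) = ((19*(1/12) - 23*1/22) - 5)*(-3) = ((19/12 - 23/22) - 5)*(-3) = (71/132 - 5)*(-3) = -589/132*(-3) = 589/44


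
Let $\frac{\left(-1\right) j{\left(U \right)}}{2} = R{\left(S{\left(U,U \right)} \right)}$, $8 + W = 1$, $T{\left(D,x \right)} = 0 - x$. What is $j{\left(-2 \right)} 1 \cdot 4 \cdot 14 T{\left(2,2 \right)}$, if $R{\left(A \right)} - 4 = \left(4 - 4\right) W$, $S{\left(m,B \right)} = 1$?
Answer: $896$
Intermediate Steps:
$T{\left(D,x \right)} = - x$
$W = -7$ ($W = -8 + 1 = -7$)
$R{\left(A \right)} = 4$ ($R{\left(A \right)} = 4 + \left(4 - 4\right) \left(-7\right) = 4 + 0 \left(-7\right) = 4 + 0 = 4$)
$j{\left(U \right)} = -8$ ($j{\left(U \right)} = \left(-2\right) 4 = -8$)
$j{\left(-2 \right)} 1 \cdot 4 \cdot 14 T{\left(2,2 \right)} = \left(-8\right) 1 \cdot 4 \cdot 14 \left(\left(-1\right) 2\right) = \left(-8\right) 4 \cdot 14 \left(-2\right) = \left(-32\right) 14 \left(-2\right) = \left(-448\right) \left(-2\right) = 896$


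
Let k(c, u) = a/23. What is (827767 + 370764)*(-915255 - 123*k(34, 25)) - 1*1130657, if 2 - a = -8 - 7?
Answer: -25232646412747/23 ≈ -1.0971e+12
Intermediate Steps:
a = 17 (a = 2 - (-8 - 7) = 2 - 1*(-15) = 2 + 15 = 17)
k(c, u) = 17/23
(827767 + 370764)*(-915255 - 123*k(34, 25)) - 1*1130657 = (827767 + 370764)*(-915255 - 123*17/23) - 1*1130657 = 1198531*(-915255 - 2091/23) - 1130657 = 1198531*(-21052956/23) - 1130657 = -25232620407636/23 - 1130657 = -25232646412747/23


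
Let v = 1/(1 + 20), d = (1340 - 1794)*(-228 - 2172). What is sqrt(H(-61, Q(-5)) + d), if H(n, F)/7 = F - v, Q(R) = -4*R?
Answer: sqrt(9807657)/3 ≈ 1043.9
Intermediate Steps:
d = 1089600 (d = -454*(-2400) = 1089600)
v = 1/21 ≈ 0.047619
H(n, F) = -1/3 + 7*F (H(n, F) = 7*(F - 1*1/21) = 7*(F - 1/21) = 7*(-1/21 + F) = -1/3 + 7*F)
sqrt(H(-61, Q(-5)) + d) = sqrt((-1/3 + 7*(-4*(-5))) + 1089600) = sqrt((-1/3 + 7*20) + 1089600) = sqrt((-1/3 + 140) + 1089600) = sqrt(419/3 + 1089600) = sqrt(3269219/3) = sqrt(9807657)/3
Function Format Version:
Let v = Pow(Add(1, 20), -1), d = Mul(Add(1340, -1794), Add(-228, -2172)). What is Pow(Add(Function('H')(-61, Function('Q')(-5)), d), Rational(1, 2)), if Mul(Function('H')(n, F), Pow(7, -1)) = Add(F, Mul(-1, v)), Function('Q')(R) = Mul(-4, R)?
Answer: Mul(Rational(1, 3), Pow(9807657, Rational(1, 2))) ≈ 1043.9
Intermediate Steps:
d = 1089600 (d = Mul(-454, -2400) = 1089600)
v = Rational(1, 21) (v = Pow(21, -1) = Rational(1, 21) ≈ 0.047619)
Function('H')(n, F) = Add(Rational(-1, 3), Mul(7, F)) (Function('H')(n, F) = Mul(7, Add(F, Mul(-1, Rational(1, 21)))) = Mul(7, Add(F, Rational(-1, 21))) = Mul(7, Add(Rational(-1, 21), F)) = Add(Rational(-1, 3), Mul(7, F)))
Pow(Add(Function('H')(-61, Function('Q')(-5)), d), Rational(1, 2)) = Pow(Add(Add(Rational(-1, 3), Mul(7, Mul(-4, -5))), 1089600), Rational(1, 2)) = Pow(Add(Add(Rational(-1, 3), Mul(7, 20)), 1089600), Rational(1, 2)) = Pow(Add(Add(Rational(-1, 3), 140), 1089600), Rational(1, 2)) = Pow(Add(Rational(419, 3), 1089600), Rational(1, 2)) = Pow(Rational(3269219, 3), Rational(1, 2)) = Mul(Rational(1, 3), Pow(9807657, Rational(1, 2)))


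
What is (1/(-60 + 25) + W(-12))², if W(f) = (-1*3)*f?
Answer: 1585081/1225 ≈ 1293.9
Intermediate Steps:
W(f) = -3*f
(1/(-60 + 25) + W(-12))² = (1/(-60 + 25) - 3*(-12))² = (1/(-35) + 36)² = (-1/35 + 36)² = (1259/35)² = 1585081/1225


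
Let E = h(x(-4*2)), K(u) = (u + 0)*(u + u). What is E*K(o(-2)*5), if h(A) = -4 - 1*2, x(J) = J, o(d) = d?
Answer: -1200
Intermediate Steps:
h(A) = -6 (h(A) = -4 - 2 = -6)
K(u) = 2*u² (K(u) = u*(2*u) = 2*u²)
E = -6
E*K(o(-2)*5) = -12*(-2*5)² = -12*(-10)² = -12*100 = -6*200 = -1200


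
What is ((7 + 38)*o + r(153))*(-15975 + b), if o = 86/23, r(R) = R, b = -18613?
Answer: -255570732/23 ≈ -1.1112e+7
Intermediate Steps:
o = 86/23 (o = 86*(1/23) = 86/23 ≈ 3.7391)
((7 + 38)*o + r(153))*(-15975 + b) = ((7 + 38)*(86/23) + 153)*(-15975 - 18613) = (45*(86/23) + 153)*(-34588) = (3870/23 + 153)*(-34588) = (7389/23)*(-34588) = -255570732/23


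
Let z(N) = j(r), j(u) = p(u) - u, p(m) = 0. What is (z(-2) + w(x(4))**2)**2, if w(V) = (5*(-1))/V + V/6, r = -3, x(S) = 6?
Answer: 11881/1296 ≈ 9.1674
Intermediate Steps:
j(u) = -u (j(u) = 0 - u = -u)
z(N) = 3 (z(N) = -1*(-3) = 3)
w(V) = -5/V + V/6 (w(V) = -5/V + V*(1/6) = -5/V + V/6)
(z(-2) + w(x(4))**2)**2 = (3 + (-5/6 + (1/6)*6)**2)**2 = (3 + (-5*1/6 + 1)**2)**2 = (3 + (-5/6 + 1)**2)**2 = (3 + (1/6)**2)**2 = (3 + 1/36)**2 = (109/36)**2 = 11881/1296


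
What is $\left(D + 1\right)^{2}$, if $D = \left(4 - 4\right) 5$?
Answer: $1$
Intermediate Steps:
$D = 0$ ($D = 0 \cdot 5 = 0$)
$\left(D + 1\right)^{2} = \left(0 + 1\right)^{2} = 1^{2} = 1$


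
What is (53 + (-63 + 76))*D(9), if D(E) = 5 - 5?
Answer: 0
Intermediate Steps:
D(E) = 0
(53 + (-63 + 76))*D(9) = (53 + (-63 + 76))*0 = (53 + 13)*0 = 66*0 = 0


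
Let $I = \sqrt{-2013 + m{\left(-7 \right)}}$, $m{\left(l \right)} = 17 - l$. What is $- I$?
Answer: $- 3 i \sqrt{221} \approx - 44.598 i$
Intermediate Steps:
$I = 3 i \sqrt{221}$ ($I = \sqrt{-2013 + \left(17 - -7\right)} = \sqrt{-2013 + \left(17 + 7\right)} = \sqrt{-2013 + 24} = \sqrt{-1989} = 3 i \sqrt{221} \approx 44.598 i$)
$- I = - 3 i \sqrt{221}$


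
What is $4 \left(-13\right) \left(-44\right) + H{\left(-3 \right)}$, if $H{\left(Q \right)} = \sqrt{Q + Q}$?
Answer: $2288 + i \sqrt{6} \approx 2288.0 + 2.4495 i$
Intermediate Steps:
$H{\left(Q \right)} = \sqrt{2} \sqrt{Q}$ ($H{\left(Q \right)} = \sqrt{2 Q} = \sqrt{2} \sqrt{Q}$)
$4 \left(-13\right) \left(-44\right) + H{\left(-3 \right)} = 4 \left(-13\right) \left(-44\right) + \sqrt{2} \sqrt{-3} = \left(-52\right) \left(-44\right) + \sqrt{2} i \sqrt{3} = 2288 + i \sqrt{6}$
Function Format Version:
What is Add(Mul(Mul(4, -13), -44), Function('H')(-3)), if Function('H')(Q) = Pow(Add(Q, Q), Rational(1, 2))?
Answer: Add(2288, Mul(I, Pow(6, Rational(1, 2)))) ≈ Add(2288.0, Mul(2.4495, I))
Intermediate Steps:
Function('H')(Q) = Mul(Pow(2, Rational(1, 2)), Pow(Q, Rational(1, 2))) (Function('H')(Q) = Pow(Mul(2, Q), Rational(1, 2)) = Mul(Pow(2, Rational(1, 2)), Pow(Q, Rational(1, 2))))
Add(Mul(Mul(4, -13), -44), Function('H')(-3)) = Add(Mul(Mul(4, -13), -44), Mul(Pow(2, Rational(1, 2)), Pow(-3, Rational(1, 2)))) = Add(Mul(-52, -44), Mul(Pow(2, Rational(1, 2)), Mul(I, Pow(3, Rational(1, 2))))) = Add(2288, Mul(I, Pow(6, Rational(1, 2))))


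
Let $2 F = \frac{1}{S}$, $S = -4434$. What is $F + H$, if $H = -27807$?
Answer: $- \frac{246592477}{8868} \approx -27807.0$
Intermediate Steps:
$F = - \frac{1}{8868}$ ($F = \frac{1}{2 \left(-4434\right)} = \frac{1}{2} \left(- \frac{1}{4434}\right) = - \frac{1}{8868} \approx -0.00011277$)
$F + H = - \frac{1}{8868} - 27807 = - \frac{246592477}{8868}$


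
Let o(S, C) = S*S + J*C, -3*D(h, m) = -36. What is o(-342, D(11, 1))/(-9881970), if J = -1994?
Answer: -15506/1646995 ≈ -0.0094147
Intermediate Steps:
D(h, m) = 12 (D(h, m) = -1/3*(-36) = 12)
o(S, C) = S**2 - 1994*C (o(S, C) = S*S - 1994*C = S**2 - 1994*C)
o(-342, D(11, 1))/(-9881970) = ((-342)**2 - 1994*12)/(-9881970) = (116964 - 23928)*(-1/9881970) = 93036*(-1/9881970) = -15506/1646995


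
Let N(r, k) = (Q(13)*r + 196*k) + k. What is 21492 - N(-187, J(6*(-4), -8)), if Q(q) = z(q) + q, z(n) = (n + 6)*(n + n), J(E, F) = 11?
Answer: 114134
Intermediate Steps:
z(n) = 2*n*(6 + n) (z(n) = (6 + n)*(2*n) = 2*n*(6 + n))
Q(q) = q + 2*q*(6 + q) (Q(q) = 2*q*(6 + q) + q = q + 2*q*(6 + q))
N(r, k) = 197*k + 507*r (N(r, k) = ((13*(13 + 2*13))*r + 196*k) + k = ((13*(13 + 26))*r + 196*k) + k = ((13*39)*r + 196*k) + k = (507*r + 196*k) + k = (196*k + 507*r) + k = 197*k + 507*r)
21492 - N(-187, J(6*(-4), -8)) = 21492 - (197*11 + 507*(-187)) = 21492 - (2167 - 94809) = 21492 - 1*(-92642) = 21492 + 92642 = 114134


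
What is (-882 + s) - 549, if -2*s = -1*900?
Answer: -981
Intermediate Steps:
s = 450 (s = -(-1)*900/2 = -½*(-900) = 450)
(-882 + s) - 549 = (-882 + 450) - 549 = -432 - 549 = -981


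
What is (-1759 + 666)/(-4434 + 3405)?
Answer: 1093/1029 ≈ 1.0622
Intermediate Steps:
(-1759 + 666)/(-4434 + 3405) = -1093/(-1029) = -1093*(-1/1029) = 1093/1029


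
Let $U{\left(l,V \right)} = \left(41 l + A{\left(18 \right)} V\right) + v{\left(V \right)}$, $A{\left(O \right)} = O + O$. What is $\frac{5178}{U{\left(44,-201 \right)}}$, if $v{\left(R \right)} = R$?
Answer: $- \frac{5178}{5633} \approx -0.91923$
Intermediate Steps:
$A{\left(O \right)} = 2 O$
$U{\left(l,V \right)} = 37 V + 41 l$ ($U{\left(l,V \right)} = \left(41 l + 2 \cdot 18 V\right) + V = \left(41 l + 36 V\right) + V = \left(36 V + 41 l\right) + V = 37 V + 41 l$)
$\frac{5178}{U{\left(44,-201 \right)}} = \frac{5178}{37 \left(-201\right) + 41 \cdot 44} = \frac{5178}{-7437 + 1804} = \frac{5178}{-5633} = 5178 \left(- \frac{1}{5633}\right) = - \frac{5178}{5633}$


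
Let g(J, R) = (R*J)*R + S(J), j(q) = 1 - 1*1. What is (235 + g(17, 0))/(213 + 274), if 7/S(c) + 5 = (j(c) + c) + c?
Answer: 6822/14123 ≈ 0.48304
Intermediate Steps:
j(q) = 0 (j(q) = 1 - 1 = 0)
S(c) = 7/(-5 + 2*c) (S(c) = 7/(-5 + ((0 + c) + c)) = 7/(-5 + (c + c)) = 7/(-5 + 2*c))
g(J, R) = 7/(-5 + 2*J) + J*R**2 (g(J, R) = (R*J)*R + 7/(-5 + 2*J) = (J*R)*R + 7/(-5 + 2*J) = J*R**2 + 7/(-5 + 2*J) = 7/(-5 + 2*J) + J*R**2)
(235 + g(17, 0))/(213 + 274) = (235 + (7 + 17*0**2*(-5 + 2*17))/(-5 + 2*17))/(213 + 274) = (235 + (7 + 17*0*(-5 + 34))/(-5 + 34))/487 = (235 + (7 + 17*0*29)/29)*(1/487) = (235 + (7 + 0)/29)*(1/487) = (235 + (1/29)*7)*(1/487) = (235 + 7/29)*(1/487) = (6822/29)*(1/487) = 6822/14123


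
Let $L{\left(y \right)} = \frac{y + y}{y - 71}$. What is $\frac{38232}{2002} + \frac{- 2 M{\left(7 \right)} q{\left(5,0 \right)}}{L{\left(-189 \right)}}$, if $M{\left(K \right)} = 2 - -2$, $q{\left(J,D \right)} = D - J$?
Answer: $\frac{1259732}{27027} \approx 46.61$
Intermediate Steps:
$L{\left(y \right)} = \frac{2 y}{-71 + y}$
$M{\left(K \right)} = 4$ ($M{\left(K \right)} = 2 + 2 = 4$)
$\frac{38232}{2002} + \frac{- 2 M{\left(7 \right)} q{\left(5,0 \right)}}{L{\left(-189 \right)}} = \frac{38232}{2002} + \frac{\left(-2\right) 4 \left(0 - 5\right)}{2 \left(-189\right) \frac{1}{-71 - 189}} = 38232 \cdot \frac{1}{2002} + \frac{\left(-8\right) \left(0 - 5\right)}{2 \left(-189\right) \frac{1}{-260}} = \frac{19116}{1001} + \frac{\left(-8\right) \left(-5\right)}{2 \left(-189\right) \left(- \frac{1}{260}\right)} = \frac{19116}{1001} + \frac{40}{\frac{189}{130}} = \frac{19116}{1001} + 40 \cdot \frac{130}{189} = \frac{19116}{1001} + \frac{5200}{189} = \frac{1259732}{27027}$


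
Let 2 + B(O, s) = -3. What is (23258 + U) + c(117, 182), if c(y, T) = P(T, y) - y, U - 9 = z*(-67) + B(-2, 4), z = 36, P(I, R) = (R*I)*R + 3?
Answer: 2512134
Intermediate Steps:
P(I, R) = 3 + I*R**2 (P(I, R) = (I*R)*R + 3 = I*R**2 + 3 = 3 + I*R**2)
B(O, s) = -5 (B(O, s) = -2 - 3 = -5)
U = -2408 (U = 9 + (36*(-67) - 5) = 9 + (-2412 - 5) = 9 - 2417 = -2408)
c(y, T) = 3 - y + T*y**2 (c(y, T) = (3 + T*y**2) - y = 3 - y + T*y**2)
(23258 + U) + c(117, 182) = (23258 - 2408) + (3 - 1*117 + 182*117**2) = 20850 + (3 - 117 + 182*13689) = 20850 + (3 - 117 + 2491398) = 20850 + 2491284 = 2512134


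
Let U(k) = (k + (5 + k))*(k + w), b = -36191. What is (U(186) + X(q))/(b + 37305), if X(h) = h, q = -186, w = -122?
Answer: 11971/557 ≈ 21.492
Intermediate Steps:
U(k) = (-122 + k)*(5 + 2*k) (U(k) = (k + (5 + k))*(k - 122) = (5 + 2*k)*(-122 + k) = (-122 + k)*(5 + 2*k))
(U(186) + X(q))/(b + 37305) = ((-610 - 239*186 + 2*186**2) - 186)/(-36191 + 37305) = ((-610 - 44454 + 2*34596) - 186)/1114 = ((-610 - 44454 + 69192) - 186)*(1/1114) = (24128 - 186)*(1/1114) = 23942*(1/1114) = 11971/557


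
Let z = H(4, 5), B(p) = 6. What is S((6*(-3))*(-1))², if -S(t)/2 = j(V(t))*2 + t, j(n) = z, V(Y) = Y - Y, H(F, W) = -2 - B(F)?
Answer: 16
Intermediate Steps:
H(F, W) = -8 (H(F, W) = -2 - 1*6 = -2 - 6 = -8)
z = -8
V(Y) = 0
j(n) = -8
S(t) = 32 - 2*t (S(t) = -2*(-8*2 + t) = -2*(-16 + t) = 32 - 2*t)
S((6*(-3))*(-1))² = (32 - 2*6*(-3)*(-1))² = (32 - (-36)*(-1))² = (32 - 2*18)² = (32 - 36)² = (-4)² = 16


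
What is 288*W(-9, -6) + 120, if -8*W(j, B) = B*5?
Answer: 1200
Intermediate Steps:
W(j, B) = -5*B/8 (W(j, B) = -B*5/8 = -5*B/8)
288*W(-9, -6) + 120 = 288*(-5/8*(-6)) + 120 = 288*(15/4) + 120 = 1080 + 120 = 1200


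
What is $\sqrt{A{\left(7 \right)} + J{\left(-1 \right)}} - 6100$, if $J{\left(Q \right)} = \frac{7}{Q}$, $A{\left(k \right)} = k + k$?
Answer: $-6100 + \sqrt{7} \approx -6097.4$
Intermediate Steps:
$A{\left(k \right)} = 2 k$
$\sqrt{A{\left(7 \right)} + J{\left(-1 \right)}} - 6100 = \sqrt{2 \cdot 7 + \frac{7}{-1}} - 6100 = \sqrt{14 + 7 \left(-1\right)} - 6100 = \sqrt{14 - 7} - 6100 = \sqrt{7} - 6100 = -6100 + \sqrt{7}$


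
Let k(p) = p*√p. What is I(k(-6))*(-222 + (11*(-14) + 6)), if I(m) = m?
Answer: 2220*I*√6 ≈ 5437.9*I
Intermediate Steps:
k(p) = p^(3/2)
I(k(-6))*(-222 + (11*(-14) + 6)) = (-6)^(3/2)*(-222 + (11*(-14) + 6)) = (-6*I*√6)*(-222 + (-154 + 6)) = (-6*I*√6)*(-222 - 148) = -6*I*√6*(-370) = 2220*I*√6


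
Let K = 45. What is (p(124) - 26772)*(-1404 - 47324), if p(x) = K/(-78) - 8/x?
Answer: 525744640636/403 ≈ 1.3046e+9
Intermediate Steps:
p(x) = -15/26 - 8/x (p(x) = 45/(-78) - 8/x = 45*(-1/78) - 8/x = -15/26 - 8/x)
(p(124) - 26772)*(-1404 - 47324) = ((-15/26 - 8/124) - 26772)*(-1404 - 47324) = ((-15/26 - 8*1/124) - 26772)*(-48728) = ((-15/26 - 2/31) - 26772)*(-48728) = (-517/806 - 26772)*(-48728) = -21578749/806*(-48728) = 525744640636/403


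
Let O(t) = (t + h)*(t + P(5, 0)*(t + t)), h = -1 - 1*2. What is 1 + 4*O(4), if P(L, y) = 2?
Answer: 81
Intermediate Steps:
h = -3 (h = -1 - 2 = -3)
O(t) = 5*t*(-3 + t) (O(t) = (t - 3)*(t + 2*(t + t)) = (-3 + t)*(t + 2*(2*t)) = (-3 + t)*(t + 4*t) = (-3 + t)*(5*t) = 5*t*(-3 + t))
1 + 4*O(4) = 1 + 4*(5*4*(-3 + 4)) = 1 + 4*(5*4*1) = 1 + 4*20 = 1 + 80 = 81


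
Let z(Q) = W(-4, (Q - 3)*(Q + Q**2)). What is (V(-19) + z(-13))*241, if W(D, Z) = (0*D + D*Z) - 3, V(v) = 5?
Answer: 2406626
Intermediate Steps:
W(D, Z) = -3 + D*Z (W(D, Z) = (0 + D*Z) - 3 = D*Z - 3 = -3 + D*Z)
z(Q) = -3 - 4*(-3 + Q)*(Q + Q**2) (z(Q) = -3 - 4*(Q - 3)*(Q + Q**2) = -3 - 4*(-3 + Q)*(Q + Q**2))
(V(-19) + z(-13))*241 = (5 + (-3 + 4*(-13)*(3 - 1*(-13)**2 + 2*(-13))))*241 = (5 + (-3 + 4*(-13)*(3 - 1*169 - 26)))*241 = (5 + (-3 + 4*(-13)*(3 - 169 - 26)))*241 = (5 + (-3 + 4*(-13)*(-192)))*241 = (5 + (-3 + 9984))*241 = (5 + 9981)*241 = 9986*241 = 2406626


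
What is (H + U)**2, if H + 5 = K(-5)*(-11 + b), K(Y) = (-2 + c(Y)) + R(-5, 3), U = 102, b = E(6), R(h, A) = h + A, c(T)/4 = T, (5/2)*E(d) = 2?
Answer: 2920681/25 ≈ 1.1683e+5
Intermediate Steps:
E(d) = 4/5 (E(d) = (2/5)*2 = 4/5)
c(T) = 4*T
R(h, A) = A + h
b = 4/5 ≈ 0.80000
K(Y) = -4 + 4*Y (K(Y) = (-2 + 4*Y) + (3 - 5) = (-2 + 4*Y) - 2 = -4 + 4*Y)
H = 1199/5 (H = -5 + (-4 + 4*(-5))*(-11 + 4/5) = -5 + (-4 - 20)*(-51/5) = -5 - 24*(-51/5) = -5 + 1224/5 = 1199/5 ≈ 239.80)
(H + U)**2 = (1199/5 + 102)**2 = (1709/5)**2 = 2920681/25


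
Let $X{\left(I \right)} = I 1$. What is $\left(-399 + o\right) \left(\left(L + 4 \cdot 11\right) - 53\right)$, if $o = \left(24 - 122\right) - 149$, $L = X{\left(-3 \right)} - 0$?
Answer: $7752$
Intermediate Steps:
$X{\left(I \right)} = I$
$L = -3$ ($L = -3 - 0 = -3 + 0 = -3$)
$o = -247$ ($o = -98 - 149 = -247$)
$\left(-399 + o\right) \left(\left(L + 4 \cdot 11\right) - 53\right) = \left(-399 - 247\right) \left(\left(-3 + 4 \cdot 11\right) - 53\right) = - 646 \left(\left(-3 + 44\right) - 53\right) = - 646 \left(41 - 53\right) = \left(-646\right) \left(-12\right) = 7752$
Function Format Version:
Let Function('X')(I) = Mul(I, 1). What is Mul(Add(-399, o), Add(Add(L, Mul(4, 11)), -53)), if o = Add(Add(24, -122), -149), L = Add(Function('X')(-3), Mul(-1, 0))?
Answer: 7752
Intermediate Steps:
Function('X')(I) = I
L = -3 (L = Add(-3, Mul(-1, 0)) = Add(-3, 0) = -3)
o = -247 (o = Add(-98, -149) = -247)
Mul(Add(-399, o), Add(Add(L, Mul(4, 11)), -53)) = Mul(Add(-399, -247), Add(Add(-3, Mul(4, 11)), -53)) = Mul(-646, Add(Add(-3, 44), -53)) = Mul(-646, Add(41, -53)) = Mul(-646, -12) = 7752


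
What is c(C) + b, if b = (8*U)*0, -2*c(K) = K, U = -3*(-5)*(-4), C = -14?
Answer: 7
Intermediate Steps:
U = -60 (U = 15*(-4) = -60)
c(K) = -K/2
b = 0 (b = (8*(-60))*0 = -480*0 = 0)
c(C) + b = -½*(-14) + 0 = 7 + 0 = 7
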